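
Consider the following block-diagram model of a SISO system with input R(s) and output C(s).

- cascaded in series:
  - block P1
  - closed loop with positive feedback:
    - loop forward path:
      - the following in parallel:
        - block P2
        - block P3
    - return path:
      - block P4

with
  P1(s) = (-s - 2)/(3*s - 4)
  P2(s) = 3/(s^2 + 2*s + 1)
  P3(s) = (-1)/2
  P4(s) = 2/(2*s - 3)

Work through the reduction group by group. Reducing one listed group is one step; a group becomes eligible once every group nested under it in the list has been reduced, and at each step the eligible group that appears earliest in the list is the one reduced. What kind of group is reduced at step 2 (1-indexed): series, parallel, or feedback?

The answer is feedback.

Reasoning:
Step 1 - sum the parallel branches P2, P3
Step 2 - apply the feedback formula to (P2+P3), P4
Step 3 - reduce the series chain P1, [(P2+P3)/(1-(P2+P3)*P4)]
So the answer for step 2 is feedback.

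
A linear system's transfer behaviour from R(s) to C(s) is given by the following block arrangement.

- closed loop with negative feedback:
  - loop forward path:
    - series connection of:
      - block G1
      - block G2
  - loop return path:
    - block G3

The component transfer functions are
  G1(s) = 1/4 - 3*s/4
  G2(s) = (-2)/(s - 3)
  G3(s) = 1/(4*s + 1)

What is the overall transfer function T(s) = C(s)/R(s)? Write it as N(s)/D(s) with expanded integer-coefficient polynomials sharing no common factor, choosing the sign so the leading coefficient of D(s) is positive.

Answer: (12*s^2 - s - 1)/(8*s^2 - 19*s - 7)

Working:
Step 1 - cascade G1, G2, giving (3*s - 1)/(2*s - 6)
Step 2 - reduce the feedback loop with forward (G1*G2) and return G3, giving the overall T(s)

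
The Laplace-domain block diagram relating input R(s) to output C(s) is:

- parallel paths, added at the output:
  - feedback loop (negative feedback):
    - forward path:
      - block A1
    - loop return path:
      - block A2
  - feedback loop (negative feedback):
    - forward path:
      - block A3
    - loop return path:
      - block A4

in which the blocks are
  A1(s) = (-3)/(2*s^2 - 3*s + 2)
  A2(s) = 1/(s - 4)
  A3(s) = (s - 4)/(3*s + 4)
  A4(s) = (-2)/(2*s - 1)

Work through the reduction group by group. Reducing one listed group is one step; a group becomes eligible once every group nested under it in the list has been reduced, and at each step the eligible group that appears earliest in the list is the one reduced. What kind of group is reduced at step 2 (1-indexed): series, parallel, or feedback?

(1) apply the feedback formula to A1, A2
(2) feedback reduction of A3, A4
(3) add [A1/(1+A1*A2)], [A3/(1+A3*A4)] (parallel)
Step 2: feedback.

Therefore the answer is feedback.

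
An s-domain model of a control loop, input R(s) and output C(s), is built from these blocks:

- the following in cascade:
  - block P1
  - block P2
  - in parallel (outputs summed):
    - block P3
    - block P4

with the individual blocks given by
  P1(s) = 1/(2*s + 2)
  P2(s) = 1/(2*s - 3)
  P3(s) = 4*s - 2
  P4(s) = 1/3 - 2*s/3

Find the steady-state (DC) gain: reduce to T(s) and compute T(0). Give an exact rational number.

Step 1: sum the parallel branches P3, P4; result 10*s/3 - 5/3
Step 2: combine P1, P2, (P3+P4) in series; result (10*s - 5)/(12*s^2 - 6*s - 18)
The step-2 result is T(s). Setting s = 0: T(0) = -5/(-18) = 5/18.

Answer: 5/18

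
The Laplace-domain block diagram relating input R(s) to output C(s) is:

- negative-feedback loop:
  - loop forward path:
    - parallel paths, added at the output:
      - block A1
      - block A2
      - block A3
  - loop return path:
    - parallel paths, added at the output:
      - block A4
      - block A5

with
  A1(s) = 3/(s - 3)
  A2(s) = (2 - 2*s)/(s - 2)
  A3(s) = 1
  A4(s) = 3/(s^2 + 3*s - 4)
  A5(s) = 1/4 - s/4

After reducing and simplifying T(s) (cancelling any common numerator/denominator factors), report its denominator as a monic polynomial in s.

The answer is s^5 - 21*s^3 - 6*s^2 + 158*s - 144.

Reasoning:
Step 1: parallel reduction of A1, A2, A3, giving (-s^2 + 6*s - 6)/(s^2 - 5*s + 6)
Step 2: reduce the parallel group A4, A5, giving (-s^3 - 2*s^2 + 7*s + 8)/(4*s^2 + 12*s - 16)
Step 3: apply the feedback formula to (A1+A2+A3), (A4+A5), giving (-4*s^4 + 12*s^3 + 64*s^2 - 168*s + 96)/(s^5 - 21*s^3 - 6*s^2 + 158*s - 144)
T(s) is the step-3 result (common factors already cancelled). Leading coefficient of the denominator: 1, so no rescaling is needed.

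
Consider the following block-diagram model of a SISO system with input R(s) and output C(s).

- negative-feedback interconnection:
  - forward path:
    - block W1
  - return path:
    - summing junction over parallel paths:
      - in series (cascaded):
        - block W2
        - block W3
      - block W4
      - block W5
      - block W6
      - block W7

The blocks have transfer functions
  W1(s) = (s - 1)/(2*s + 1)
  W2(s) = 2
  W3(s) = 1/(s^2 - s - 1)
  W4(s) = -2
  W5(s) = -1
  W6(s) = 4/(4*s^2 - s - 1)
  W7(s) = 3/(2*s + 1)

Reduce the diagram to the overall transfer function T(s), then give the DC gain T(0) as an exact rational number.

[1] series reduction of W2, W3 -> 2/(s^2 - s - 1)
[2] combine (W2*W3), W4, W5, W6, W7 in parallel -> (-24*s^5 + 30*s^4 + 48*s^3 - 12*s^2 - 24*s - 6)/(8*s^5 - 6*s^4 - 13*s^3 + 4*s + 1)
[3] apply the feedback formula to W1, ((W2*W3)+W4+W5+W6+W7) -> (-8*s^6 + 14*s^5 + 7*s^4 - 13*s^3 - 4*s^2 + 3*s + 1)/(8*s^6 - 50*s^5 + 14*s^4 + 73*s^3 + 4*s^2 - 24*s - 7)
Step 3 gives the overall T(s). Then T(0) = 1/(-7) = -1/7.

Answer: -1/7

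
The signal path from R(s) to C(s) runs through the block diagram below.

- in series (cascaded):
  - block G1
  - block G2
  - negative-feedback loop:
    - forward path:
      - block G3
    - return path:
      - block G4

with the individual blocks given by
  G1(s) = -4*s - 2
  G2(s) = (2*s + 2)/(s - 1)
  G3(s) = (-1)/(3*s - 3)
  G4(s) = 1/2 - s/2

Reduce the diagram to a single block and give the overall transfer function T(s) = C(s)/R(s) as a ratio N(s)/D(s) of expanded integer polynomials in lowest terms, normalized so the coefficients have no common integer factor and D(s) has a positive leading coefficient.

(1) collapse the loop (G3 forward, G4 return): (-2)/(7*s - 7)
(2) multiply G1, G2, [G3/(1+G3*G4)] (series), which is the overall transfer function T(s) = C(s)/R(s) in lowest terms

Therefore the answer is (16*s^2 + 24*s + 8)/(7*s^2 - 14*s + 7).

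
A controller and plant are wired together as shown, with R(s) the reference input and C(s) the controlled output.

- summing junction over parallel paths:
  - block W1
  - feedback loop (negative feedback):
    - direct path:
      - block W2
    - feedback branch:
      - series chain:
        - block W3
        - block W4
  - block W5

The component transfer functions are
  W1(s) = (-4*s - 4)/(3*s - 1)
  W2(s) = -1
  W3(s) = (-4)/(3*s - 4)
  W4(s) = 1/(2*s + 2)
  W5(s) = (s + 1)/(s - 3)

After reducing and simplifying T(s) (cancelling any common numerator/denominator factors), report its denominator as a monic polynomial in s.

(1) series reduction of W3, W4, giving (-2)/(3*s^2 - s - 4)
(2) close the feedback loop around W2, (W3*W4), giving (-3*s^2 + s + 4)/(3*s^2 - s - 2)
(3) sum the parallel branches W1, [W2/(1+W2*(W3*W4))], W5, giving (-12*s^4 + 64*s^3 + 18*s^2 - 68*s - 10)/(9*s^4 - 33*s^3 + 13*s^2 + 17*s - 6)
The result of step 3 is T(s) in lowest terms. Its denominator has leading coefficient 9; dividing the denominator through by 9 makes it monic.

Therefore the answer is s^4 - 11*s^3/3 + 13*s^2/9 + 17*s/9 - 2/3.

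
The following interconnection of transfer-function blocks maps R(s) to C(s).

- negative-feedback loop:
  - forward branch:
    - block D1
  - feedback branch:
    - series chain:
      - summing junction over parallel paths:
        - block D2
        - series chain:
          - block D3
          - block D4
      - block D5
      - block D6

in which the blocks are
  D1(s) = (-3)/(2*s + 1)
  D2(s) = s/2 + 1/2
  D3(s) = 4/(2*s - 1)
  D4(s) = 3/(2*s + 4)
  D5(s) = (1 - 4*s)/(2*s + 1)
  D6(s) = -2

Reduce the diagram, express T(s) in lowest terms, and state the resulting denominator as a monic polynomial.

First reduce the diagram to T(s).

Step 1. reduce the series chain D3, D4 = 6/(2*s^2 + 3*s - 2)
Step 2. sum the parallel branches D2, (D3*D4) = (2*s^3 + 5*s^2 + s + 10)/(4*s^2 + 6*s - 4)
Step 3. reduce the series chain (D2+(D3*D4)), D5, D6 = (8*s^4 + 18*s^3 - s^2 + 39*s - 10)/(4*s^3 + 8*s^2 - s - 2)
Step 4. close the feedback loop around D1, ((D2+(D3*D4))*D5*D6) = (12*s^3 + 24*s^2 - 3*s - 6)/(16*s^4 + 34*s^3 - 9*s^2 + 122*s - 28)
The result of step 4 is T(s) in lowest terms. Its denominator has leading coefficient 16; dividing the denominator through by 16 makes it monic.

Answer: s^4 + 17*s^3/8 - 9*s^2/16 + 61*s/8 - 7/4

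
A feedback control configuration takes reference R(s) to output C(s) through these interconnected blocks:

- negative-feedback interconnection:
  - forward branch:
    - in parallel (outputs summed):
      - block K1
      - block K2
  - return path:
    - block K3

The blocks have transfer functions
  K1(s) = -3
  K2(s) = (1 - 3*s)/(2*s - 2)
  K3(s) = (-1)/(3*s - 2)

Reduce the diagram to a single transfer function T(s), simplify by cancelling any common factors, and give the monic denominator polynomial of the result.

Step 1. combine K1, K2 in parallel, giving (7 - 9*s)/(2*s - 2)
Step 2. collapse the loop ((K1+K2) forward, K3 return), giving (-27*s^2 + 39*s - 14)/(6*s^2 - s - 3)
That last expression is T(s), already simplified. Scaling its denominator by 1/6 (the reciprocal of the leading coefficient) yields the monic denominator.

Hence the answer: s^2 - s/6 - 1/2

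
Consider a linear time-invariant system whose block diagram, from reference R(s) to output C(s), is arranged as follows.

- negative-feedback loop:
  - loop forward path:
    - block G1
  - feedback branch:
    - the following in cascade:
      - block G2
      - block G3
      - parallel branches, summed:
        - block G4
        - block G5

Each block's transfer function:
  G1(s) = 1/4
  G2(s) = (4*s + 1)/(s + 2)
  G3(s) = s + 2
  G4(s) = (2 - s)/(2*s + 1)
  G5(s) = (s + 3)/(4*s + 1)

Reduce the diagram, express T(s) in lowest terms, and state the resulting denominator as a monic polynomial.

Step 1. combine G4, G5 in parallel = (-2*s^2 + 14*s + 5)/(8*s^2 + 6*s + 1)
Step 2. combine G2, G3, (G4+G5) in series = (-2*s^2 + 14*s + 5)/(2*s + 1)
Step 3. apply the feedback formula to G1, (G2*G3*(G4+G5)) = (-2*s - 1)/(2*s^2 - 22*s - 9)
Step 3 gives the fully reduced T(s), with no common factor left to cancel. The denominator's leading coefficient is 2, so divide each of its coefficients by 2 to get the monic form.

Final answer: s^2 - 11*s - 9/2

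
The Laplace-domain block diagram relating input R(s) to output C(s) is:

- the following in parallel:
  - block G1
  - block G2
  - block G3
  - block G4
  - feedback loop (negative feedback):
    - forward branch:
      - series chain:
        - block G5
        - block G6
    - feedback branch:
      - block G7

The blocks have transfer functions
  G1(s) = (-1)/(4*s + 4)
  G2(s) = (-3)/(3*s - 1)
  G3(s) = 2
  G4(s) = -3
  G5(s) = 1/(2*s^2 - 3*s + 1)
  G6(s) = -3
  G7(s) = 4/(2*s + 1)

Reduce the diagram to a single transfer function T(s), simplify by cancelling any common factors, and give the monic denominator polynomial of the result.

1. reduce the series chain G5, G6; result (-3)/(2*s^2 - 3*s + 1)
2. collapse the loop ((G5*G6) forward, G7 return); result (-6*s - 3)/(4*s^3 - 4*s^2 - s - 11)
3. reduce the parallel group G1, G2, G3, G4, [(G5*G6)/(1+(G5*G6)*G7)]; result (-48*s^5 - 44*s^4 + 4*s^3 + 99*s^2 + 260*s + 89)/(48*s^5 - 16*s^4 - 60*s^3 - 124*s^2 - 84*s + 44)
That last expression is T(s), already simplified. Scaling its denominator by 1/48 (the reciprocal of the leading coefficient) yields the monic denominator.

Therefore the answer is s^5 - s^4/3 - 5*s^3/4 - 31*s^2/12 - 7*s/4 + 11/12.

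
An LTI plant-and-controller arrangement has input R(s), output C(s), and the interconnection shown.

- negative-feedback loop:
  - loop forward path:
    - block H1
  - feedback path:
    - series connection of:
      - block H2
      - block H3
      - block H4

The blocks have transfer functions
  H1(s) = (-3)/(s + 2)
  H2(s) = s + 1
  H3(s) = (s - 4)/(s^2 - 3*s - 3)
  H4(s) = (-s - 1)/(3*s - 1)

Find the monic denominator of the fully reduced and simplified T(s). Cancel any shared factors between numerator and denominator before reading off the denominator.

1. multiply H2, H3, H4 (series); result (-s^3 + 2*s^2 + 7*s + 4)/(3*s^3 - 10*s^2 - 6*s + 3)
2. collapse the loop (H1 forward, (H2*H3*H4) return); result (-9*s^3 + 30*s^2 + 18*s - 9)/(3*s^4 - s^3 - 32*s^2 - 30*s - 6)
The result of step 2 is T(s) in lowest terms. Its denominator has leading coefficient 3; dividing the denominator through by 3 makes it monic.

Answer: s^4 - s^3/3 - 32*s^2/3 - 10*s - 2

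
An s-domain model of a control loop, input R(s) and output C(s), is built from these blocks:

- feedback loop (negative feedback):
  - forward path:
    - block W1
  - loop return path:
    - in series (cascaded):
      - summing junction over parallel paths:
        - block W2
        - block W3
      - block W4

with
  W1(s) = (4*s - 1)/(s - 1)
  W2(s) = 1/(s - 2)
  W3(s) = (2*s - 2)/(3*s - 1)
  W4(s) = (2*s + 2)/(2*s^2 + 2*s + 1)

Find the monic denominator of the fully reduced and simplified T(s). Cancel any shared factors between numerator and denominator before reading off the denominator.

Answer: s^5 + s^4/3 - 11*s^3/6 + s^2 + 29*s/6 - 4/3

Working:
Step 1 - parallel reduction of W2, W3: (2*s^2 - 3*s + 3)/(3*s^2 - 7*s + 2)
Step 2 - multiply (W2+W3), W4 (series): (4*s^3 - 2*s^2 + 6)/(6*s^4 - 8*s^3 - 7*s^2 - 3*s + 2)
Step 3 - close the feedback loop around W1, ((W2+W3)*W4): (24*s^5 - 38*s^4 - 20*s^3 - 5*s^2 + 11*s - 2)/(6*s^5 + 2*s^4 - 11*s^3 + 6*s^2 + 29*s - 8)
Step 3 gives the fully reduced T(s), with no common factor left to cancel. The denominator's leading coefficient is 6, so divide each of its coefficients by 6 to get the monic form.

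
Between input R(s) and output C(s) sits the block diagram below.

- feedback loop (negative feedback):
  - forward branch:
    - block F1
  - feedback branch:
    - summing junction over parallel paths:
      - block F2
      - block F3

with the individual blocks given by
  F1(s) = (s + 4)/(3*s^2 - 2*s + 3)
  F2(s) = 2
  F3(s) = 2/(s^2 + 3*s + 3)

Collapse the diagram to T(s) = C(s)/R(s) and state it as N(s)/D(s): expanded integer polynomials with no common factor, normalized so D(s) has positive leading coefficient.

(1) parallel reduction of F2, F3 gives (2*s^2 + 6*s + 8)/(s^2 + 3*s + 3)
(2) apply the feedback formula to F1, (F2+F3), which is the overall transfer function T(s) = C(s)/R(s) in lowest terms

Final answer: (s^3 + 7*s^2 + 15*s + 12)/(3*s^4 + 9*s^3 + 20*s^2 + 35*s + 41)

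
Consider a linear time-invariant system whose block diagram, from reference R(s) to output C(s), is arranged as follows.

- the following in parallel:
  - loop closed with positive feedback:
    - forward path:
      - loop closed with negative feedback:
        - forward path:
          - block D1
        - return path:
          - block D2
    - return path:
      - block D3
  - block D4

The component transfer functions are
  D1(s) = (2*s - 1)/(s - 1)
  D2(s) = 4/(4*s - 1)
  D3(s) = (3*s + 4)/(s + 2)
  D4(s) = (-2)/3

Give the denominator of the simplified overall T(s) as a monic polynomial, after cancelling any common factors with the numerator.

First reduce the diagram to T(s).

Step 1. feedback reduction of D1, D2, giving (8*s^2 - 6*s + 1)/(4*s^2 + 3*s - 3)
Step 2. feedback reduction of [D1/(1+D1*D2)], D3, giving (-8*s^3 - 10*s^2 + 11*s - 2)/(20*s^3 + 3*s^2 - 24*s + 10)
Step 3. parallel reduction of [[D1/(1+D1*D2)]/(1-[D1/(1+D1*D2)]*D3)], D4, giving (-64*s^3 - 36*s^2 + 81*s - 26)/(60*s^3 + 9*s^2 - 72*s + 30)
No further cancellation is possible in the step-3 result, so that is T(s). Its denominator becomes monic after dividing by the leading coefficient 60.

Answer: s^3 + 3*s^2/20 - 6*s/5 + 1/2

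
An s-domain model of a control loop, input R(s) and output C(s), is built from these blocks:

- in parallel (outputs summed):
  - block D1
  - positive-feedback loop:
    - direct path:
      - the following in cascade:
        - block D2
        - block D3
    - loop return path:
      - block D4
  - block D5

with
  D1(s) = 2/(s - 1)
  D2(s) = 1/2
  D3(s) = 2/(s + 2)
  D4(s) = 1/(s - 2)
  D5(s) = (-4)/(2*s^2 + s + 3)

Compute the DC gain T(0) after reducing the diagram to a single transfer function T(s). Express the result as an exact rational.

The answer is -44/15.

Reasoning:
[1] reduce the series chain D2, D3 -> 1/(s + 2)
[2] feedback reduction of (D2*D3), D4 -> (s - 2)/(s^2 - 5)
[3] sum the parallel branches D1, [(D2*D3)/(1-(D2*D3)*D4)], D5 -> (6*s^4 - 7*s^3 - 6*s^2 + 3*s - 44)/(2*s^5 - s^4 - 8*s^3 + 2*s^2 - 10*s + 15)
That last expression is T(s); at s = 0 only the constant terms survive, so T(0) = -44/15.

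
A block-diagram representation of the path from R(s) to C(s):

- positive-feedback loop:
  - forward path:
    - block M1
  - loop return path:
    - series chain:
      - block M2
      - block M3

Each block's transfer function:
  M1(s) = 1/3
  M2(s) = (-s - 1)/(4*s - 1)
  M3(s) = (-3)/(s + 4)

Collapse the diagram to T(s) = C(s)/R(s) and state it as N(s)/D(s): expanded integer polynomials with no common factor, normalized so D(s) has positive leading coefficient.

(1) multiply M2, M3 (series) = (3*s + 3)/(4*s^2 + 15*s - 4)
(2) collapse the loop (M1 forward, (M2*M3) return) - this is the overall T(s), already in the required normalized form

Hence the answer: (4*s^2 + 15*s - 4)/(12*s^2 + 42*s - 15)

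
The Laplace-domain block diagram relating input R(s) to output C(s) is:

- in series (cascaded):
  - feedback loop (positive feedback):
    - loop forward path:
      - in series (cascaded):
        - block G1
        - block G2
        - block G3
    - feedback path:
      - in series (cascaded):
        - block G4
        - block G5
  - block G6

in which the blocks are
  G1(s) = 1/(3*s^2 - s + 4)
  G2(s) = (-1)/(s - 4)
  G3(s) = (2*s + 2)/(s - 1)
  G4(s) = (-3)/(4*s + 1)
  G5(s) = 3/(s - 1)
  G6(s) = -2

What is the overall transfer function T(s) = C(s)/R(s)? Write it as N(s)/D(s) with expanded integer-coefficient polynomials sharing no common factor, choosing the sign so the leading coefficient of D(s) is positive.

1. reduce the series chain G1, G2, G3 gives (-2*s - 2)/(3*s^4 - 16*s^3 + 21*s^2 - 24*s + 16)
2. multiply G4, G5 (series) gives (-9)/(4*s^2 - 3*s - 1)
3. feedback reduction of (G1*G2*G3), (G4*G5) gives (-8*s^3 - 2*s^2 + 8*s + 2)/(12*s^6 - 73*s^5 + 129*s^4 - 143*s^3 + 115*s^2 - 42*s - 34)
4. cascade [(G1*G2*G3)/(1-(G1*G2*G3)*(G4*G5))], G6; the result is T(s) itself (integer coefficients, no common factor, positive leading denominator coefficient)

Final answer: (16*s^3 + 4*s^2 - 16*s - 4)/(12*s^6 - 73*s^5 + 129*s^4 - 143*s^3 + 115*s^2 - 42*s - 34)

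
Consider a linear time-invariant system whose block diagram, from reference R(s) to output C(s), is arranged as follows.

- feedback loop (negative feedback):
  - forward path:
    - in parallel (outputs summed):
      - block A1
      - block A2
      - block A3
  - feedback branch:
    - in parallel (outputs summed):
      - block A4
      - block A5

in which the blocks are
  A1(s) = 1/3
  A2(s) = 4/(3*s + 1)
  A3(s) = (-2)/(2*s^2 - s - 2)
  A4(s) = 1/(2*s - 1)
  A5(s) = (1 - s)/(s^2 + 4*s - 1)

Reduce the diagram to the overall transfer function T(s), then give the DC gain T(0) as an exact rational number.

(1) combine A1, A2, A3 in parallel -> (6*s^3 + 23*s^2 - 37*s - 32)/(18*s^3 - 3*s^2 - 21*s - 6)
(2) parallel reduction of A4, A5 -> (-s^2 + 7*s - 2)/(2*s^3 + 7*s^2 - 6*s + 1)
(3) collapse the loop ((A1+A2+A3) forward, (A4+A5) return) -> (12*s^6 + 88*s^5 + 51*s^4 - 455*s^3 + 21*s^2 + 155*s - 32)/(36*s^6 + 114*s^5 - 152*s^4 + 63*s^3 - 192*s^2 - 135*s + 58)
That last expression is T(s); at s = 0 only the constant terms survive, so T(0) = -32/58 = -16/29.

Answer: -16/29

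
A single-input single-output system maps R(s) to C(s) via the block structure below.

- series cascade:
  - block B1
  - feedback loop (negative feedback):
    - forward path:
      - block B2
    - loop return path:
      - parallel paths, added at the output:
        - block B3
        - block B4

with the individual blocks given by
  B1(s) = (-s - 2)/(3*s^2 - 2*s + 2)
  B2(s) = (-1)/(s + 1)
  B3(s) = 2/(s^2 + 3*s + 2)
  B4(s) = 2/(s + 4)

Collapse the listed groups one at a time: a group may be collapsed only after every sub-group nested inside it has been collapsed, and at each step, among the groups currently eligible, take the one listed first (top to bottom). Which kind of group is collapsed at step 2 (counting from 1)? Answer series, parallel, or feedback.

Reducing step by step:

(1) add B3, B4 (parallel)
(2) reduce the feedback loop with forward B2 and return (B3+B4)
(3) multiply B1, [B2/(1+B2*(B3+B4))] (series)
Step 2 collapses a feedback group.

Answer: feedback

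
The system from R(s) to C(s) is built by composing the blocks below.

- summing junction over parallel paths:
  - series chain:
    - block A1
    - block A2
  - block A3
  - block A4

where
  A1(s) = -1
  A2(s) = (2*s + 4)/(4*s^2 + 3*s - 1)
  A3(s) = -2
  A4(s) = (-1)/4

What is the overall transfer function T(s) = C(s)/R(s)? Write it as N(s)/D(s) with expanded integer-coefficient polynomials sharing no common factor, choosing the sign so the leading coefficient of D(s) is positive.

(1) reduce the series chain A1, A2 gives (-2*s - 4)/(4*s^2 + 3*s - 1)
(2) reduce the parallel group (A1*A2), A3, A4, which is the overall transfer function T(s) = C(s)/R(s) in lowest terms

Answer: (-36*s^2 - 35*s - 7)/(16*s^2 + 12*s - 4)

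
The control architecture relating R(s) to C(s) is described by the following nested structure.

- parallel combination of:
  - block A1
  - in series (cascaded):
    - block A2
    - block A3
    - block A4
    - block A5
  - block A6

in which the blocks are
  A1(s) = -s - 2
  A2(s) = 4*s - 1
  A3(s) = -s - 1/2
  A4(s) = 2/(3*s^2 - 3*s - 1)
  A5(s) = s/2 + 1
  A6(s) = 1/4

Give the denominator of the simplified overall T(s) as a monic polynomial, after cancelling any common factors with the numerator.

(1) reduce the series chain A2, A3, A4, A5: (-8*s^3 - 18*s^2 - 3*s + 2)/(6*s^2 - 6*s - 2)
(2) sum the parallel branches A1, (A2*A3*A4*A5), A6: (-28*s^3 - 45*s^2 + 19*s + 11)/(12*s^2 - 12*s - 4)
No further cancellation is possible in the step-2 result, so that is T(s). Its denominator becomes monic after dividing by the leading coefficient 12.

Therefore the answer is s^2 - s - 1/3.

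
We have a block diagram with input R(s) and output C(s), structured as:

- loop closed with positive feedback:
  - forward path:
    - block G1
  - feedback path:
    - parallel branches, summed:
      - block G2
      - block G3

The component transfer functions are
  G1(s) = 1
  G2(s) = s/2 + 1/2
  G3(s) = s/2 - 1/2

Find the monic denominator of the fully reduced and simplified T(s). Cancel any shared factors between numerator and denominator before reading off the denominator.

Reducing step by step:

(1) parallel reduction of G2, G3: s
(2) apply the feedback formula to G1, (G2+G3): (-1)/(s - 1)
Step 2 gives the fully reduced T(s), with no common factor left to cancel. The denominator is already monic (leading coefficient 1).

Answer: s - 1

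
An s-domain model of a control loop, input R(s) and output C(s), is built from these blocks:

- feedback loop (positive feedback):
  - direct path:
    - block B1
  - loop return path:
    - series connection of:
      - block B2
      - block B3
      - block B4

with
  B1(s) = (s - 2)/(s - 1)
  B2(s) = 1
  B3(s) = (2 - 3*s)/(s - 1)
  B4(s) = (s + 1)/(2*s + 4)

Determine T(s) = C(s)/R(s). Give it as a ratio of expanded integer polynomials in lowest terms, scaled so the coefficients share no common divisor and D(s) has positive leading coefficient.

Answer: (2*s^3 - 2*s^2 - 8*s + 8)/(5*s^3 - 5*s^2 - 10*s + 8)

Working:
(1) series reduction of B2, B3, B4 = (-3*s^2 - s + 2)/(2*s^2 + 2*s - 4)
(2) reduce the feedback loop with forward B1 and return (B2*B3*B4); the result is T(s) itself (integer coefficients, no common factor, positive leading denominator coefficient)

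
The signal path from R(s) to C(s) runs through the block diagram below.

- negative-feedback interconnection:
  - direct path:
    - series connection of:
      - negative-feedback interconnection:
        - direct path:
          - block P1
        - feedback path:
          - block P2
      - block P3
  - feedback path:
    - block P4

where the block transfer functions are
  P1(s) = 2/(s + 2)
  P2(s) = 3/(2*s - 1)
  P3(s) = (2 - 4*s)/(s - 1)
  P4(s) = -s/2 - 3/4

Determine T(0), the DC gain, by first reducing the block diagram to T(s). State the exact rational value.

1. apply the feedback formula to P1, P2 -> (4*s - 2)/(2*s^2 + 3*s + 4)
2. reduce the series chain [P1/(1+P1*P2)], P3 -> (-16*s^2 + 16*s - 4)/(2*s^3 + s^2 + s - 4)
3. apply the feedback formula to ([P1/(1+P1*P2)]*P3), P4 -> (-16*s^2 + 16*s - 4)/(10*s^3 + 5*s^2 - 9*s - 1)
DC gain: substitute s = 0 into T(s) from step 3: T(0) = -4/(-1) = 4.

Answer: 4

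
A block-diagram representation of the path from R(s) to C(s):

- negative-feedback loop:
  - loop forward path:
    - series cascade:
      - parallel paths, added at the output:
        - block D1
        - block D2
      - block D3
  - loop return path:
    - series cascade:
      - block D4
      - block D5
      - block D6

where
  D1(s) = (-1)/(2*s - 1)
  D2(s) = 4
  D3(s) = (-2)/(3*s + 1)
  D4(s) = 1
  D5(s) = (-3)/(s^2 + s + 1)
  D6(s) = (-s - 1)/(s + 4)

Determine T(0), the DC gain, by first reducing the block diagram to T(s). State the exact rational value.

[1] sum the parallel branches D1, D2 -> (8*s - 5)/(2*s - 1)
[2] combine (D1+D2), D3 in series -> (10 - 16*s)/(6*s^2 - s - 1)
[3] series reduction of D4, D5, D6 -> (3*s + 3)/(s^3 + 5*s^2 + 5*s + 4)
[4] close the feedback loop around ((D1+D2)*D3), (D4*D5*D6) -> (-16*s^4 - 70*s^3 - 30*s^2 - 14*s + 40)/(6*s^5 + 29*s^4 + 24*s^3 - 34*s^2 - 27*s + 26)
Step 4 gives the overall T(s). Then T(0) = 40/26 = 20/13.

Therefore the answer is 20/13.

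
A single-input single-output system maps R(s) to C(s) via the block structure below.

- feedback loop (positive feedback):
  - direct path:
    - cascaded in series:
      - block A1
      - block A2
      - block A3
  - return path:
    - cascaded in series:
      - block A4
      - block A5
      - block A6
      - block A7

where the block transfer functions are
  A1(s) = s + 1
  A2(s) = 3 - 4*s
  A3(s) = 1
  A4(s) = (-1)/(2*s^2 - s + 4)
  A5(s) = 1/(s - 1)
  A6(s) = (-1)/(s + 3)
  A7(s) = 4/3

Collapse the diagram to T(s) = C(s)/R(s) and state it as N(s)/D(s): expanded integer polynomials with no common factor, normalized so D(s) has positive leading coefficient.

First reduce the diagram to T(s).

Step 1 - series reduction of A1, A2, A3 = -4*s^2 - s + 3
Step 2 - series reduction of A4, A5, A6, A7 = 4/(6*s^4 + 9*s^3 - 12*s^2 + 33*s - 36)
Step 3 - close the feedback loop around (A1*A2*A3), (A4*A5*A6*A7), giving the overall T(s)

Answer: (-24*s^6 - 42*s^5 + 57*s^4 - 93*s^3 + 75*s^2 + 135*s - 108)/(6*s^4 + 9*s^3 + 4*s^2 + 37*s - 48)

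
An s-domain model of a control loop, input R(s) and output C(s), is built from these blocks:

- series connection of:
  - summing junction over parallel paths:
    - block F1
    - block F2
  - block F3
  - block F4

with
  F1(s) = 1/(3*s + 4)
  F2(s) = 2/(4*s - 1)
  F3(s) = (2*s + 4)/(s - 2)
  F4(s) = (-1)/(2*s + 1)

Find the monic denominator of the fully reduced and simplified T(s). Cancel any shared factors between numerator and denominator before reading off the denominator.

Step 1 - sum the parallel branches F1, F2 = (10*s + 7)/(12*s^2 + 13*s - 4)
Step 2 - multiply (F1+F2), F3, F4 (series) = (-20*s^2 - 54*s - 28)/(24*s^4 - 10*s^3 - 71*s^2 - 14*s + 8)
That last expression is T(s), already simplified. Scaling its denominator by 1/24 (the reciprocal of the leading coefficient) yields the monic denominator.

Answer: s^4 - 5*s^3/12 - 71*s^2/24 - 7*s/12 + 1/3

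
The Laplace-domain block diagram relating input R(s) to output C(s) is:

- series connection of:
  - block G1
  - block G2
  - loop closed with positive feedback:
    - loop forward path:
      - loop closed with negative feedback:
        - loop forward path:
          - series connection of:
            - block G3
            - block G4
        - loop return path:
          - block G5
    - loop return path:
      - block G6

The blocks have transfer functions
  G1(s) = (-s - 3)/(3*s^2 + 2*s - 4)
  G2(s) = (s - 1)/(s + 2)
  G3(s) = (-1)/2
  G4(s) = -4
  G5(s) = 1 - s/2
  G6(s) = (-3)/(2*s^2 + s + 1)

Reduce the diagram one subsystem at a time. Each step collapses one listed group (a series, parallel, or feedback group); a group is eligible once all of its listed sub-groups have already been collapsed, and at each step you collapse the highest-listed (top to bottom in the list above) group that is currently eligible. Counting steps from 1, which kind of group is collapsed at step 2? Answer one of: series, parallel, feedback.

[1] reduce the series chain G3, G4
[2] close the feedback loop around (G3*G4), G5
[3] apply the feedback formula to [(G3*G4)/(1+(G3*G4)*G5)], G6
[4] multiply G1, G2, [[(G3*G4)/(1+(G3*G4)*G5)]/(1-[(G3*G4)/(1+(G3*G4)*G5)]*G6)] (series)
At step 2 the group reduced is feedback.

Answer: feedback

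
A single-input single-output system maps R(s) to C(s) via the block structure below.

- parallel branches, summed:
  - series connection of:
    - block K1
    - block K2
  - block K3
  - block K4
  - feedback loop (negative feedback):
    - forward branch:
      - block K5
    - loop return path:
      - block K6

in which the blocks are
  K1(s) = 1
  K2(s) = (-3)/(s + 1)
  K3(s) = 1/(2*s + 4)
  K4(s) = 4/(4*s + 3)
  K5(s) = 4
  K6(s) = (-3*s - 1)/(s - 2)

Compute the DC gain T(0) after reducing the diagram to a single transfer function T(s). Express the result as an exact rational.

Step 1: multiply K1, K2 (series) = (-3)/(s + 1)
Step 2: reduce the feedback loop with forward K5 and return K6 = (8 - 4*s)/(11*s + 6)
Step 3: combine (K1*K2), K3, K4, [K5/(1+K5*K6)] in parallel = (-32*s^4 - 188*s^3 - 353*s^2 - 173*s - 6)/(88*s^4 + 378*s^3 + 554*s^2 + 336*s + 72)
DC gain: substitute s = 0 into T(s) from step 3: T(0) = -6/72 = -1/12.

Hence the answer: -1/12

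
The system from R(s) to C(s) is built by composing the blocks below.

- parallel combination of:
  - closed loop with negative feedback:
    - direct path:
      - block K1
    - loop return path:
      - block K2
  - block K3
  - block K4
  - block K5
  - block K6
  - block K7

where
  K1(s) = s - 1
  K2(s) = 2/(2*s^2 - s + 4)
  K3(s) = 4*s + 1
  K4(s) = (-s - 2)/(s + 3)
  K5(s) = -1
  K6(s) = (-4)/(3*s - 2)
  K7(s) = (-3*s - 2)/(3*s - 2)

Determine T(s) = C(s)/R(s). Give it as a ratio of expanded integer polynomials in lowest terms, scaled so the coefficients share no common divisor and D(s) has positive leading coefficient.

(1) feedback reduction of K1, K2 -> (2*s^3 - 3*s^2 + 5*s - 4)/(2*s^2 + s + 2)
(2) combine [K1/(1+K1*K2)], K3, K4, K5, K6, K7 in parallel - this is the overall T(s), already in the required normalized form

Hence the answer: (30*s^5 + 61*s^4 - 58*s^3 + 14*s^2 - 158*s - 4)/(6*s^4 + 17*s^3 + s^2 + 8*s - 12)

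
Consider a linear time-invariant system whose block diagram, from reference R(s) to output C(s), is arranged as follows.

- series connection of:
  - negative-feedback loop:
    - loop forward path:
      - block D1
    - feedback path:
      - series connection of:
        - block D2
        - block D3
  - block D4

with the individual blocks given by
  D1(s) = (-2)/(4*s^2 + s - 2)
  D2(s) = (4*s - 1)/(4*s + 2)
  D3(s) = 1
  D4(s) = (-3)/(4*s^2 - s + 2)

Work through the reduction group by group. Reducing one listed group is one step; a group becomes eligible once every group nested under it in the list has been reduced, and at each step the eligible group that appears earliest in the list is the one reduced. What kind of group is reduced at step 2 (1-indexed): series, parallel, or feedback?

Step 1: series reduction of D2, D3
Step 2: close the feedback loop around D1, (D2*D3)
Step 3: multiply [D1/(1+D1*(D2*D3))], D4 (series)
Step 2 collapses a feedback group.

Answer: feedback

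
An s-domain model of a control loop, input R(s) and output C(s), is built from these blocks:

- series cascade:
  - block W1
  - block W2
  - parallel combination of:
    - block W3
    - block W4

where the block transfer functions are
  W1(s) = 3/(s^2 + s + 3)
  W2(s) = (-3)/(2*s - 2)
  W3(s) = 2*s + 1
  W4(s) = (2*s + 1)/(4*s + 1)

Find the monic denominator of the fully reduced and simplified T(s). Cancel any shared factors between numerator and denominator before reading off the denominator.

(1) sum the parallel branches W3, W4; result (8*s^2 + 8*s + 2)/(4*s + 1)
(2) combine W1, W2, (W3+W4) in series; result (-36*s^2 - 36*s - 9)/(4*s^4 + s^3 + 8*s^2 - 10*s - 3)
Step 2 gives the fully reduced T(s), with no common factor left to cancel. The denominator's leading coefficient is 4, so divide each of its coefficients by 4 to get the monic form.

Answer: s^4 + s^3/4 + 2*s^2 - 5*s/2 - 3/4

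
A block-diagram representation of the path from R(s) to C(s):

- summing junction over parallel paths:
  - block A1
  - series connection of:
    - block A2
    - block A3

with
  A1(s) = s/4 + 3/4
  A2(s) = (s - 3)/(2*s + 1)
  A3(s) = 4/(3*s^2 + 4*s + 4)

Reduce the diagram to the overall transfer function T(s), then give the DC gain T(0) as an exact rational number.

Reducing step by step:

Step 1. series reduction of A2, A3 gives (4*s - 12)/(6*s^3 + 11*s^2 + 12*s + 4)
Step 2. sum the parallel branches A1, (A2*A3) gives (6*s^4 + 29*s^3 + 45*s^2 + 56*s - 36)/(24*s^3 + 44*s^2 + 48*s + 16)
Evaluating the step-2 result (the overall T(s)) at s = 0 gives T(0) = -36/16 = -9/4.

Answer: -9/4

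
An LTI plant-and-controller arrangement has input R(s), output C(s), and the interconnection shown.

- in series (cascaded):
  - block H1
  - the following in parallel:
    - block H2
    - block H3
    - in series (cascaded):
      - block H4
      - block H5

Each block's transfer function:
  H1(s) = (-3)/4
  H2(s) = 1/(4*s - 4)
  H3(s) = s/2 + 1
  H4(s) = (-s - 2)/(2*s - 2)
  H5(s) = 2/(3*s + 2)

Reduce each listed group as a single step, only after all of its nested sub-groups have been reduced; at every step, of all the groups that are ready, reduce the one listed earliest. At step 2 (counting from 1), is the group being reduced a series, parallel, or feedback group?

Reducing step by step:

Step 1 - series reduction of H4, H5
Step 2 - combine H2, H3, (H4*H5) in parallel
Step 3 - multiply H1, (H2+H3+(H4*H5)) (series)
Step 2 collapses a parallel group.

Answer: parallel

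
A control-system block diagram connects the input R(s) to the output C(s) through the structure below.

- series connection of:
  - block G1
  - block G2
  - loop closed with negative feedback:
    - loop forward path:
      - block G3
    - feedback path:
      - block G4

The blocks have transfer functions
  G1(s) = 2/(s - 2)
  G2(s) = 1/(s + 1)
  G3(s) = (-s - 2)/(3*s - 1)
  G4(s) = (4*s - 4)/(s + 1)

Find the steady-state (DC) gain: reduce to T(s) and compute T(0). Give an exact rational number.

[1] feedback reduction of G3, G4: (s^2 + 3*s + 2)/(s^2 + 2*s - 7)
[2] cascade G1, G2, [G3/(1+G3*G4)]: (2*s + 4)/(s^3 - 11*s + 14)
That last expression is T(s); at s = 0 only the constant terms survive, so T(0) = 4/14 = 2/7.

Hence the answer: 2/7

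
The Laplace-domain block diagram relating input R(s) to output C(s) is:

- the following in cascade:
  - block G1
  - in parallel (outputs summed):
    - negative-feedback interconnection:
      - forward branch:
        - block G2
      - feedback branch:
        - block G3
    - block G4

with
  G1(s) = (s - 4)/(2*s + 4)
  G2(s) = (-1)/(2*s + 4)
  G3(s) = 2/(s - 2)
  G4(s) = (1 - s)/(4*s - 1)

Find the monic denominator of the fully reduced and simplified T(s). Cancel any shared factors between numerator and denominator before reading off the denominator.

(1) collapse the loop (G2 forward, G3 return) = (2 - s)/(2*s^2 - 10)
(2) add [G2/(1+G2*G3)], G4 (parallel) = (-2*s^3 - 2*s^2 + 19*s - 12)/(8*s^3 - 2*s^2 - 40*s + 10)
(3) combine G1, ([G2/(1+G2*G3)]+G4) in series = (-2*s^4 + 6*s^3 + 27*s^2 - 88*s + 48)/(16*s^4 + 28*s^3 - 88*s^2 - 140*s + 40)
That last expression is T(s), already simplified. Scaling its denominator by 1/16 (the reciprocal of the leading coefficient) yields the monic denominator.

Therefore the answer is s^4 + 7*s^3/4 - 11*s^2/2 - 35*s/4 + 5/2.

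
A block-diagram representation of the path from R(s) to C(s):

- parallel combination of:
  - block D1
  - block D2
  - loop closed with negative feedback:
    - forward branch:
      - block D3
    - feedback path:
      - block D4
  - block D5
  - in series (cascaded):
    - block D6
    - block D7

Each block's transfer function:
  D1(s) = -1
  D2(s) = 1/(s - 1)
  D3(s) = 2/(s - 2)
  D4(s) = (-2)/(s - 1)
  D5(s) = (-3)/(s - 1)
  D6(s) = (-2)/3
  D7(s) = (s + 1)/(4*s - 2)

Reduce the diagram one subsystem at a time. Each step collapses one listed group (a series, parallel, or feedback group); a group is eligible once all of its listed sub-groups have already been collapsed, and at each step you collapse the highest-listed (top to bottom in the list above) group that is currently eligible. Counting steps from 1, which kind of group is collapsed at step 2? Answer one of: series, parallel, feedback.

Step 1. feedback reduction of D3, D4
Step 2. multiply D6, D7 (series)
Step 3. sum the parallel branches D1, D2, [D3/(1+D3*D4)], D5, (D6*D7)
Step 2 collapses a series group.

Hence the answer: series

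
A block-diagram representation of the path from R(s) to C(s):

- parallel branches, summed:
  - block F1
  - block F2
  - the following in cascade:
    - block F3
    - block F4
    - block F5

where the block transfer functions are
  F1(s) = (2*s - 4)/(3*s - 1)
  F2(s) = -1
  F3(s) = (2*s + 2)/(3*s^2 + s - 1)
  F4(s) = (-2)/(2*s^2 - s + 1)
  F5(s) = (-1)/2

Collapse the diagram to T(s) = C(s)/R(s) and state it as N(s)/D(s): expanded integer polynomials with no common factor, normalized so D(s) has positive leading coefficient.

Reducing step by step:

1. combine F3, F4, F5 in series, giving (2*s + 2)/(6*s^4 - s^3 + 2*s - 1)
2. sum the parallel branches F1, F2, (F3*F4*F5) - this is the overall T(s), already in the required normalized form

Answer: (-6*s^5 - 17*s^4 + 3*s^3 + 4*s^2 - s + 1)/(18*s^5 - 9*s^4 + s^3 + 6*s^2 - 5*s + 1)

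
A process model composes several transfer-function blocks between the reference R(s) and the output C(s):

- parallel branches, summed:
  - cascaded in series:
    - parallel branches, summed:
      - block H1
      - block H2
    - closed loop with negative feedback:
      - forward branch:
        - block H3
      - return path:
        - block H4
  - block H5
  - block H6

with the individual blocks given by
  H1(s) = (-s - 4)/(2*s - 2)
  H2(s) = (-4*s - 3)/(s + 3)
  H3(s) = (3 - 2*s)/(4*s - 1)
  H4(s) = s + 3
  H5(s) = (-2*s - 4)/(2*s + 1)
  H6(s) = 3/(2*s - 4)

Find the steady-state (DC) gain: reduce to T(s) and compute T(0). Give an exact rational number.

First reduce the diagram to T(s).

[1] reduce the parallel group H1, H2 -> (-9*s^2 - 5*s - 6)/(2*s^2 + 4*s - 6)
[2] close the feedback loop around H3, H4 -> (2*s - 3)/(2*s^2 - s - 8)
[3] cascade (H1+H2), [H3/(1+H3*H4)] -> (-18*s^3 + 17*s^2 + 3*s + 18)/(4*s^4 + 6*s^3 - 32*s^2 - 26*s + 48)
[4] sum the parallel branches ((H1+H2)*[H3/(1+H3*H4)]), H5, H6 -> (-8*s^6 - 36*s^5 + 208*s^4 + 4*s^3 - 485*s^2 - 163*s + 420)/(8*s^6 - 90*s^4 + 32*s^3 + 238*s^2 - 92*s - 96)
The step-4 result is T(s). Setting s = 0: T(0) = 420/(-96) = -35/8.

Answer: -35/8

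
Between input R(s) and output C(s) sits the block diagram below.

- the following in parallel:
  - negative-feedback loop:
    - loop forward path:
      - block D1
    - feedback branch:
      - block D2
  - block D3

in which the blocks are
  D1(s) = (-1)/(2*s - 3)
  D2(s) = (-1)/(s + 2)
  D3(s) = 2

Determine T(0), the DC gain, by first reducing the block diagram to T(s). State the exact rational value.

(1) close the feedback loop around D1, D2; result (-s - 2)/(2*s^2 + s - 5)
(2) add [D1/(1+D1*D2)], D3 (parallel); result (4*s^2 + s - 12)/(2*s^2 + s - 5)
Step 2 gives the overall T(s). Then T(0) = -12/(-5) = 12/5.

Answer: 12/5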